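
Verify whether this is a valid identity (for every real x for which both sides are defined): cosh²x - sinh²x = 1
Yes, this is an identity.

Claim: cosh²x - sinh²x = 1.
Reasoning: With cosh(x) = (e^x + e^-x)/2 and sinh(x) = (e^x - e^-x)/2: cosh²x = (e^(2x) + 2 + e^(-2x))/4 and sinh²x = (e^(2x) - 2 + e^(-2x))/4. Subtracting leaves 4/4 = 1.
So the two sides agree for every real x for which both sides are defined.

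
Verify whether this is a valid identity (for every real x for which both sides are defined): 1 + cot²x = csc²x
Claim: 1 + cot²x = csc²x.
Reasoning: Start from sin²x + cos²x = 1 and divide every term by sin²x (allowed wherever cot x and csc x are defined): 1 + cot²x = 1/sin²x = csc²x.
So the two sides agree for every real x for which both sides are defined.

Conclusion: Yes, this is an identity.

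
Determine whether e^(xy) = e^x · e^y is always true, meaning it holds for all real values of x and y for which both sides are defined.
Claim: e^(xy) = e^x · e^y.
Test a specific point where both sides are defined: x = 2, y = 1/2.
LHS = e^(xy) ≈ 2.7183
RHS = e^x · e^y ≈ 12.1825
Since 2.7183 ≠ 12.1825, the equation fails at this point, so it cannot hold for all real values of x and y for which both sides are defined.
e^x · e^y = e^(x+y), not e^(xy).

Conclusion: No, this is NOT an identity.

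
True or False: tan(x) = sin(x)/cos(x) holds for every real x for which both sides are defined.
Claim: tan(x) = sin(x)/cos(x).
Reasoning: For an angle x whose terminal point on the unit circle is (cos x, sin x), tan(x) is defined as the ratio (second coordinate)/(first coordinate) = sin(x)/cos(x), wherever cos(x) ≠ 0.
So the two sides agree for every real x for which both sides are defined.

Conclusion: True.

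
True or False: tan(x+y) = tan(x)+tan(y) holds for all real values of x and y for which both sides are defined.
False.

Claim: tan(x+y) = tan(x)+tan(y).
Test a specific point where both sides are defined: x = π/4, y = 2π/3.
LHS = tan(x+y) ≈ -0.2679
RHS = tan(x)+tan(y) ≈ -0.7321
Since -0.2679 ≠ -0.7321, the equation fails at this point, so it cannot hold for all real values of x and y for which both sides are defined.
The correct formula is tan(x+y) = (tan(x) + tan(y))/(1 - tan(x)tan(y)).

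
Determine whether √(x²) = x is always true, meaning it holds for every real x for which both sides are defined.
No, this is NOT an identity.

Claim: √(x²) = x.
Test a specific point where both sides are defined: x = -2.
LHS = √(x²) ≈ 2.0000
RHS = x ≈ -2.0000
Since 2.0000 ≠ -2.0000, the equation fails at this point, so it cannot hold for every real x for which both sides are defined.
√(x²) = |x|, which differs from x whenever x < 0 (both sides are defined for every real x).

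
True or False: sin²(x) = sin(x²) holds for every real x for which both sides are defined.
False.

Claim: sin²(x) = sin(x²).
Test a specific point where both sides are defined: x = -π/3.
LHS = sin²(x) ≈ 0.7500
RHS = sin(x²) ≈ 0.8897
Since 0.7500 ≠ 0.8897, the equation fails at this point, so it cannot hold for every real x for which both sides are defined.
sin²(x) means (sin x)², squaring the output; sin(x²) squares the input. These are different functions.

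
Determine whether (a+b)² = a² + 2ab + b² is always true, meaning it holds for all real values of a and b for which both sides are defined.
Claim: (a+b)² = a² + 2ab + b².
Reasoning: Expand: (a+b)² = (a+b)(a+b) = a·a + a·b + b·a + b·b = a² + 2ab + b².
So the two sides agree for all real values of a and b for which both sides are defined.

Conclusion: Yes, this is an identity.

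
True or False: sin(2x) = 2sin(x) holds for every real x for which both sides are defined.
Claim: sin(2x) = 2sin(x).
Test a specific point where both sides are defined: x = π/2.
LHS = sin(2x) ≈ 0.0000
RHS = 2sin(x) ≈ 2.0000
Since 0.0000 ≠ 2.0000, the equation fails at this point, so it cannot hold for every real x for which both sides are defined.
The correct double-angle formula is sin(2x) = 2sin(x)cos(x).

Conclusion: False.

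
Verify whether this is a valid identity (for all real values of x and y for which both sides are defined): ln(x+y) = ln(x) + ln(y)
No, this is NOT an identity.

Claim: ln(x+y) = ln(x) + ln(y).
Test a specific point where both sides are defined: x = 5, y = 3.
LHS = ln(x+y) ≈ 2.0794
RHS = ln(x) + ln(y) ≈ 2.7081
Since 2.0794 ≠ 2.7081, the equation fails at this point, so it cannot hold for all real values of x and y for which both sides are defined.
ln(x) + ln(y) = ln(xy), not ln(x+y).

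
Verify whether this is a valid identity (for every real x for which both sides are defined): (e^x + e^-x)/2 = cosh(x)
Claim: (e^x + e^-x)/2 = cosh(x).
Reasoning: This is exactly the definition of the hyperbolic cosine: cosh(x) := (e^x + e^-x)/2.
So the two sides agree for every real x for which both sides are defined.

Conclusion: Yes, this is an identity.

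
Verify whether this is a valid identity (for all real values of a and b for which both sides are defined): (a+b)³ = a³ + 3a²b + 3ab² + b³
Claim: (a+b)³ = a³ + 3a²b + 3ab² + b³.
Reasoning: (a+b)³ = (a+b)(a+b)² = (a+b)(a² + 2ab + b²) = a³ + 2a²b + ab² + a²b + 2ab² + b³ = a³ + 3a²b + 3ab² + b³.
So the two sides agree for all real values of a and b for which both sides are defined.

Conclusion: Yes, this is an identity.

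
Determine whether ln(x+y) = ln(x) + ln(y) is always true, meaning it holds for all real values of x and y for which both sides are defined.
Claim: ln(x+y) = ln(x) + ln(y).
Test a specific point where both sides are defined: x = 5, y = 3/2.
LHS = ln(x+y) ≈ 1.8718
RHS = ln(x) + ln(y) ≈ 2.0149
Since 1.8718 ≠ 2.0149, the equation fails at this point, so it cannot hold for all real values of x and y for which both sides are defined.
ln(x) + ln(y) = ln(xy), not ln(x+y).

Conclusion: No, this is NOT an identity.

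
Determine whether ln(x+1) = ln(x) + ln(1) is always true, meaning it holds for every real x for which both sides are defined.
Claim: ln(x+1) = ln(x) + ln(1).
Test a specific point where both sides are defined: x = 4.
LHS = ln(x+1) ≈ 1.6094
RHS = ln(x) + ln(1) ≈ 1.3863
Since 1.6094 ≠ 1.3863, the equation fails at this point, so it cannot hold for every real x for which both sides are defined.
ln(1) = 0, so the right side is just ln(x), which differs from ln(x+1).

Conclusion: No, this is NOT an identity.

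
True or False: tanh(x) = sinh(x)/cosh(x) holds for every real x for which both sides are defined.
True.

Claim: tanh(x) = sinh(x)/cosh(x).
Reasoning: tanh(x) is defined as sinh(x)/cosh(x) = (e^x - e^-x)/(e^x + e^-x); cosh(x) ≥ 1 is never zero, so this holds for every real x.
So the two sides agree for every real x for which both sides are defined.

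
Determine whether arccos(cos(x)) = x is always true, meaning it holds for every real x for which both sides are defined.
No, this is NOT an identity.

Claim: arccos(cos(x)) = x.
Test a specific point where both sides are defined: x = -π/6.
LHS = arccos(cos(x)) ≈ 0.5236
RHS = x ≈ -0.5236
Since 0.5236 ≠ -0.5236, the equation fails at this point, so it cannot hold for every real x for which both sides are defined.
arccos only returns values in [0, π], so arccos(cos(x)) = x holds only for x in that interval, not for all real x.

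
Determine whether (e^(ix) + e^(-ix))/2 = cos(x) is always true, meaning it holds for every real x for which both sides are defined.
Claim: (e^(ix) + e^(-ix))/2 = cos(x).
Reasoning: By Euler's formula e^(ix) = cos(x) + i·sin(x) and e^(-ix) = cos(x) - i·sin(x). Adding cancels the sine terms: e^(ix) + e^(-ix) = 2cos(x); divide by 2.
So the two sides agree for every real x for which both sides are defined.

Conclusion: Yes, this is an identity.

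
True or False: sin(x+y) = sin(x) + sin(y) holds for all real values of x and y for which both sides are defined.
Claim: sin(x+y) = sin(x) + sin(y).
Test a specific point where both sides are defined: x = 2π/3, y = -π/6.
LHS = sin(x+y) ≈ 1.0000
RHS = sin(x) + sin(y) ≈ 0.3660
Since 1.0000 ≠ 0.3660, the equation fails at this point, so it cannot hold for all real values of x and y for which both sides are defined.
The correct expansion is sin(x+y) = sin(x)cos(y) + cos(x)sin(y); sine is not additive.

Conclusion: False.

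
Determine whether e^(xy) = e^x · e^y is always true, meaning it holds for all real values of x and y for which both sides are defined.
Claim: e^(xy) = e^x · e^y.
Test a specific point where both sides are defined: x = 2, y = 3.
LHS = e^(xy) ≈ 403.4288
RHS = e^x · e^y ≈ 148.4132
Since 403.4288 ≠ 148.4132, the equation fails at this point, so it cannot hold for all real values of x and y for which both sides are defined.
e^x · e^y = e^(x+y), not e^(xy).

Conclusion: No, this is NOT an identity.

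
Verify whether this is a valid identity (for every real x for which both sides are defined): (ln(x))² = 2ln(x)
No, this is NOT an identity.

Claim: (ln(x))² = 2ln(x).
Test a specific point where both sides are defined: x = 1/2.
LHS = (ln(x))² ≈ 0.4805
RHS = 2ln(x) ≈ -1.3863
Since 0.4805 ≠ -1.3863, the equation fails at this point, so it cannot hold for every real x for which both sides are defined.
2ln(x) equals ln(x²), which is not the same as (ln x)².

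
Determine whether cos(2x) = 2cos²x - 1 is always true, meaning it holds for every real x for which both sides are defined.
Yes, this is an identity.

Claim: cos(2x) = 2cos²x - 1.
Reasoning: cos(2x) = cos²x - sin²x. Replace sin²x by 1 - cos²x: cos²x - (1 - cos²x) = 2cos²x - 1.
So the two sides agree for every real x for which both sides are defined.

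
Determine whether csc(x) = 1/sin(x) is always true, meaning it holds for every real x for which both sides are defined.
Yes, this is an identity.

Claim: csc(x) = 1/sin(x).
Reasoning: csc(x) is by definition the reciprocal of sin(x), wherever sin(x) ≠ 0.
So the two sides agree for every real x for which both sides are defined.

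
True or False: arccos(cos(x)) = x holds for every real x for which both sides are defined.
Claim: arccos(cos(x)) = x.
Test a specific point where both sides are defined: x = -π/2.
LHS = arccos(cos(x)) ≈ 1.5708
RHS = x ≈ -1.5708
Since 1.5708 ≠ -1.5708, the equation fails at this point, so it cannot hold for every real x for which both sides are defined.
arccos only returns values in [0, π], so arccos(cos(x)) = x holds only for x in that interval, not for all real x.

Conclusion: False.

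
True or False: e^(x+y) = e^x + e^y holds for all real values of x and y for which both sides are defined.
False.

Claim: e^(x+y) = e^x + e^y.
Test a specific point where both sides are defined: x = 5, y = -3.
LHS = e^(x+y) ≈ 7.3891
RHS = e^x + e^y ≈ 148.4629
Since 7.3891 ≠ 148.4629, the equation fails at this point, so it cannot hold for all real values of x and y for which both sides are defined.
The correct rule is e^(x+y) = e^x · e^y (a product, not a sum).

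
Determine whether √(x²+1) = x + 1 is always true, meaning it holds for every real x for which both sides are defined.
No, this is NOT an identity.

Claim: √(x²+1) = x + 1.
Test a specific point where both sides are defined: x = 5.
LHS = √(x²+1) ≈ 5.0990
RHS = x + 1 ≈ 6.0000
Since 5.0990 ≠ 6.0000, the equation fails at this point, so it cannot hold for every real x for which both sides are defined.
(x+1)² = x² + 2x + 1 ≠ x² + 1 unless x = 0.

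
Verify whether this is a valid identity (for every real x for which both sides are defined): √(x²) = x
Claim: √(x²) = x.
Test a specific point where both sides are defined: x = -1.
LHS = √(x²) ≈ 1.0000
RHS = x ≈ -1.0000
Since 1.0000 ≠ -1.0000, the equation fails at this point, so it cannot hold for every real x for which both sides are defined.
√(x²) = |x|, which differs from x whenever x < 0 (both sides are defined for every real x).

Conclusion: No, this is NOT an identity.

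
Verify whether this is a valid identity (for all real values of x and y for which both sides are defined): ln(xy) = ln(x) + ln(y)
Yes, this is an identity.

Claim: ln(xy) = ln(x) + ln(y).
Reasoning: Both sides are simultaneously defined only when x, y > 0. Write x = e^p, y = e^q (p = ln x, q = ln y). Then xy = e^p · e^q = e^(p+q), so ln(xy) = p + q = ln(x) + ln(y).
So the two sides agree for all real values of x and y for which both sides are defined.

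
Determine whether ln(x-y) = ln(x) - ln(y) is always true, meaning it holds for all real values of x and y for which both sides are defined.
No, this is NOT an identity.

Claim: ln(x-y) = ln(x) - ln(y).
Test a specific point where both sides are defined: x = 2, y = 1.
LHS = ln(x-y) ≈ 0.0000
RHS = ln(x) - ln(y) ≈ 0.6931
Since 0.0000 ≠ 0.6931, the equation fails at this point, so it cannot hold for all real values of x and y for which both sides are defined.
ln(x) - ln(y) = ln(x/y), not ln(x-y).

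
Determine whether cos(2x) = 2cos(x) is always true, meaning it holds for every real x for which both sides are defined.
Claim: cos(2x) = 2cos(x).
Test a specific point where both sides are defined: x = -π/4.
LHS = cos(2x) ≈ 0.0000
RHS = 2cos(x) ≈ 1.4142
Since 0.0000 ≠ 1.4142, the equation fails at this point, so it cannot hold for every real x for which both sides are defined.
The correct double-angle formula is cos(2x) = cos²x - sin²x.

Conclusion: No, this is NOT an identity.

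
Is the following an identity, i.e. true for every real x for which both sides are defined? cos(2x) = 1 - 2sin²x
Claim: cos(2x) = 1 - 2sin²x.
Reasoning: cos(2x) = cos²x - sin²x. Replace cos²x by 1 - sin²x: (1 - sin²x) - sin²x = 1 - 2sin²x.
So the two sides agree for every real x for which both sides are defined.

Conclusion: Yes, this is an identity.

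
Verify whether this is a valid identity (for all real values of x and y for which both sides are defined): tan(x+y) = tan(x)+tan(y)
No, this is NOT an identity.

Claim: tan(x+y) = tan(x)+tan(y).
Test a specific point where both sides are defined: x = -π/3, y = 2π/3.
LHS = tan(x+y) ≈ 1.7321
RHS = tan(x)+tan(y) ≈ -3.4641
Since 1.7321 ≠ -3.4641, the equation fails at this point, so it cannot hold for all real values of x and y for which both sides are defined.
The correct formula is tan(x+y) = (tan(x) + tan(y))/(1 - tan(x)tan(y)).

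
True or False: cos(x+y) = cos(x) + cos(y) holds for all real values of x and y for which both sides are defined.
Claim: cos(x+y) = cos(x) + cos(y).
Test a specific point where both sides are defined: x = -π/4, y = π/6.
LHS = cos(x+y) ≈ 0.9659
RHS = cos(x) + cos(y) ≈ 1.5731
Since 0.9659 ≠ 1.5731, the equation fails at this point, so it cannot hold for all real values of x and y for which both sides are defined.
The correct expansion is cos(x+y) = cos(x)cos(y) - sin(x)sin(y); cosine is not additive.

Conclusion: False.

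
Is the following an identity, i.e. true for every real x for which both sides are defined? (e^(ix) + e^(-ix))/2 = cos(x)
Claim: (e^(ix) + e^(-ix))/2 = cos(x).
Reasoning: By Euler's formula e^(ix) = cos(x) + i·sin(x) and e^(-ix) = cos(x) - i·sin(x). Adding cancels the sine terms: e^(ix) + e^(-ix) = 2cos(x); divide by 2.
So the two sides agree for every real x for which both sides are defined.

Conclusion: Yes, this is an identity.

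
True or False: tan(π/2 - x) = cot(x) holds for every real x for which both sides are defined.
Claim: tan(π/2 - x) = cot(x).
Reasoning: tan(π/2 - x) = sin(π/2 - x)/cos(π/2 - x) = cos(x)/sin(x) = cot(x), using the cofunction identities sin(π/2 - x) = cos(x) and cos(π/2 - x) = sin(x).
So the two sides agree for every real x for which both sides are defined.

Conclusion: True.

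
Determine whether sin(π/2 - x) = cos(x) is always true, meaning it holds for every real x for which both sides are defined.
Yes, this is an identity.

Claim: sin(π/2 - x) = cos(x).
Reasoning: Use sin(u - v) = sin(u)cos(v) - cos(u)sin(v) with u = π/2, v = x: sin(π/2)cos(x) - cos(π/2)sin(x) = 1·cos(x) - 0·sin(x) = cos(x).
So the two sides agree for every real x for which both sides are defined.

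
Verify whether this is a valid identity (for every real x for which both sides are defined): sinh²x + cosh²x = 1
Claim: sinh²x + cosh²x = 1.
Test a specific point where both sides are defined: x = 1.
LHS = sinh²x + cosh²x ≈ 3.7622
RHS = 1 ≈ 1.0000
Since 3.7622 ≠ 1.0000, the equation fails at this point, so it cannot hold for every real x for which both sides are defined.
The correct hyperbolic identity is cosh²x - sinh²x = 1 (a difference); the sum sinh²x + cosh²x equals cosh(2x).

Conclusion: No, this is NOT an identity.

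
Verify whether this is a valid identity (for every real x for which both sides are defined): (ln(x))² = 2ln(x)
Claim: (ln(x))² = 2ln(x).
Test a specific point where both sides are defined: x = 4.
LHS = (ln(x))² ≈ 1.9218
RHS = 2ln(x) ≈ 2.7726
Since 1.9218 ≠ 2.7726, the equation fails at this point, so it cannot hold for every real x for which both sides are defined.
2ln(x) equals ln(x²), which is not the same as (ln x)².

Conclusion: No, this is NOT an identity.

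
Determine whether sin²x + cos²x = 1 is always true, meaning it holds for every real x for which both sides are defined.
Claim: sin²x + cos²x = 1.
Reasoning: The point (cos x, sin x) lies on the unit circle X² + Y² = 1, so cos²x + sin²x = 1 for every real x.
So the two sides agree for every real x for which both sides are defined.

Conclusion: Yes, this is an identity.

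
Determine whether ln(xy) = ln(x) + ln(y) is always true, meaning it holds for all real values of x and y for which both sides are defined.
Yes, this is an identity.

Claim: ln(xy) = ln(x) + ln(y).
Reasoning: Both sides are simultaneously defined only when x, y > 0. Write x = e^p, y = e^q (p = ln x, q = ln y). Then xy = e^p · e^q = e^(p+q), so ln(xy) = p + q = ln(x) + ln(y).
So the two sides agree for all real values of x and y for which both sides are defined.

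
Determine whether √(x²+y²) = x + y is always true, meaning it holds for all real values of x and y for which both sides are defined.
No, this is NOT an identity.

Claim: √(x²+y²) = x + y.
Test a specific point where both sides are defined: x = -3, y = -1.
LHS = √(x²+y²) ≈ 3.1623
RHS = x + y ≈ -4.0000
Since 3.1623 ≠ -4.0000, the equation fails at this point, so it cannot hold for all real values of x and y for which both sides are defined.
(x+y)² = x² + 2xy + y², not x² + y², so the square root does not split this way.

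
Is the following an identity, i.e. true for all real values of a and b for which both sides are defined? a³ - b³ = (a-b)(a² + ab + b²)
Yes, this is an identity.

Claim: a³ - b³ = (a-b)(a² + ab + b²).
Reasoning: Expand the right side: (a-b)(a² + ab + b²) = a³ + a²b + ab² - a²b - ab² - b³ = a³ - b³ (the middle terms cancel in pairs).
So the two sides agree for all real values of a and b for which both sides are defined.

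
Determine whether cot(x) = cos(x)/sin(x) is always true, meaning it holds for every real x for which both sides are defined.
Claim: cot(x) = cos(x)/sin(x).
Reasoning: cot(x) is defined as 1/tan(x) = 1/(sin(x)/cos(x)) = cos(x)/sin(x), wherever sin(x) ≠ 0.
So the two sides agree for every real x for which both sides are defined.

Conclusion: Yes, this is an identity.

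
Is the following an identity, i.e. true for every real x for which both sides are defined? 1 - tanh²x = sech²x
Claim: 1 - tanh²x = sech²x.
Reasoning: Divide cosh²x - sinh²x = 1 through by cosh²x (never zero): 1 - tanh²x = 1/cosh²x = sech²x.
So the two sides agree for every real x for which both sides are defined.

Conclusion: Yes, this is an identity.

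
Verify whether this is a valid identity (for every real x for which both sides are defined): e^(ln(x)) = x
Yes, this is an identity.

Claim: e^(ln(x)) = x.
Reasoning: For x > 0, ln(x) is by definition the exponent p such that e^p = x. Raising e to that exponent therefore returns x: e^(ln x) = x.
So the two sides agree for every real x for which both sides are defined.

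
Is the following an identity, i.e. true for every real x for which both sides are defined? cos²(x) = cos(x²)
No, this is NOT an identity.

Claim: cos²(x) = cos(x²).
Test a specific point where both sides are defined: x = -π/4.
LHS = cos²(x) ≈ 0.5000
RHS = cos(x²) ≈ 0.8157
Since 0.5000 ≠ 0.8157, the equation fails at this point, so it cannot hold for every real x for which both sides are defined.
cos²(x) means (cos x)², squaring the output; cos(x²) squares the input. These are different functions.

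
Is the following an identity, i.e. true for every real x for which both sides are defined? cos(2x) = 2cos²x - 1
Yes, this is an identity.

Claim: cos(2x) = 2cos²x - 1.
Reasoning: cos(2x) = cos²x - sin²x. Replace sin²x by 1 - cos²x: cos²x - (1 - cos²x) = 2cos²x - 1.
So the two sides agree for every real x for which both sides are defined.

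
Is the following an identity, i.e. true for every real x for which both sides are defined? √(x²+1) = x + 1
Claim: √(x²+1) = x + 1.
Test a specific point where both sides are defined: x = 1/2.
LHS = √(x²+1) ≈ 1.1180
RHS = x + 1 ≈ 1.5000
Since 1.1180 ≠ 1.5000, the equation fails at this point, so it cannot hold for every real x for which both sides are defined.
(x+1)² = x² + 2x + 1 ≠ x² + 1 unless x = 0.

Conclusion: No, this is NOT an identity.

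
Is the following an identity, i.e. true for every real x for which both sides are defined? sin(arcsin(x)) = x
Yes, this is an identity.

Claim: sin(arcsin(x)) = x.
Reasoning: For -1 ≤ x ≤ 1 (where arcsin is defined), arcsin(x) is by definition an angle whose sine equals x. Taking the sine of that angle returns x. (Note the other order, arcsin(sin x) = x, is NOT an identity.)
So the two sides agree for every real x for which both sides are defined.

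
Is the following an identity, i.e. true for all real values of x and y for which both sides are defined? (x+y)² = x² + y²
Claim: (x+y)² = x² + y².
Test a specific point where both sides are defined: x = 2, y = 2.
LHS = (x+y)² ≈ 16.0000
RHS = x² + y² ≈ 8.0000
Since 16.0000 ≠ 8.0000, the equation fails at this point, so it cannot hold for all real values of x and y for which both sides are defined.
The correct expansion is (x+y)² = x² + 2xy + y²; the cross term 2xy is missing.

Conclusion: No, this is NOT an identity.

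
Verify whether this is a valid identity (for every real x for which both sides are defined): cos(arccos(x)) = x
Yes, this is an identity.

Claim: cos(arccos(x)) = x.
Reasoning: For -1 ≤ x ≤ 1 (where arccos is defined), arccos(x) is by definition an angle whose cosine equals x. Taking the cosine of that angle returns x. (Note the other order, arccos(cos x) = x, is NOT an identity.)
So the two sides agree for every real x for which both sides are defined.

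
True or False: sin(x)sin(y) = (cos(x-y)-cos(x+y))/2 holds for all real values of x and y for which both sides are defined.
Claim: sin(x)sin(y) = (cos(x-y)-cos(x+y))/2.
Reasoning: cos(x-y) = cos(x)cos(y) + sin(x)sin(y) and cos(x+y) = cos(x)cos(y) - sin(x)sin(y). Subtracting, cos(x-y) - cos(x+y) = 2sin(x)sin(y); divide by 2.
So the two sides agree for all real values of x and y for which both sides are defined.

Conclusion: True.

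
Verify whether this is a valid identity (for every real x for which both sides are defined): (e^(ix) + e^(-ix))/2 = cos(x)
Yes, this is an identity.

Claim: (e^(ix) + e^(-ix))/2 = cos(x).
Reasoning: By Euler's formula e^(ix) = cos(x) + i·sin(x) and e^(-ix) = cos(x) - i·sin(x). Adding cancels the sine terms: e^(ix) + e^(-ix) = 2cos(x); divide by 2.
So the two sides agree for every real x for which both sides are defined.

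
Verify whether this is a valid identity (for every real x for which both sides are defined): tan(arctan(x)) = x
Claim: tan(arctan(x)) = x.
Reasoning: For every real x, arctan(x) is by definition the angle in (-π/2, π/2) whose tangent equals x. Taking the tangent of that angle returns x.
So the two sides agree for every real x for which both sides are defined.

Conclusion: Yes, this is an identity.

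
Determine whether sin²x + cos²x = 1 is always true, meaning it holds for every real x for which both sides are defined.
Yes, this is an identity.

Claim: sin²x + cos²x = 1.
Reasoning: The point (cos x, sin x) lies on the unit circle X² + Y² = 1, so cos²x + sin²x = 1 for every real x.
So the two sides agree for every real x for which both sides are defined.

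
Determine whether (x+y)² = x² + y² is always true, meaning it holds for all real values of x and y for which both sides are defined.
No, this is NOT an identity.

Claim: (x+y)² = x² + y².
Test a specific point where both sides are defined: x = -1, y = 1.
LHS = (x+y)² ≈ 0.0000
RHS = x² + y² ≈ 2.0000
Since 0.0000 ≠ 2.0000, the equation fails at this point, so it cannot hold for all real values of x and y for which both sides are defined.
The correct expansion is (x+y)² = x² + 2xy + y²; the cross term 2xy is missing.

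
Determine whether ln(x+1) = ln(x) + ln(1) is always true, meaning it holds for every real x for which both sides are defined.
No, this is NOT an identity.

Claim: ln(x+1) = ln(x) + ln(1).
Test a specific point where both sides are defined: x = 3.
LHS = ln(x+1) ≈ 1.3863
RHS = ln(x) + ln(1) ≈ 1.0986
Since 1.3863 ≠ 1.0986, the equation fails at this point, so it cannot hold for every real x for which both sides are defined.
ln(1) = 0, so the right side is just ln(x), which differs from ln(x+1).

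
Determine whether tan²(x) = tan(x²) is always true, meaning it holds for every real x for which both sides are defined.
Claim: tan²(x) = tan(x²).
Test a specific point where both sides are defined: x = π/6.
LHS = tan²(x) ≈ 0.3333
RHS = tan(x²) ≈ 0.2812
Since 0.3333 ≠ 0.2812, the equation fails at this point, so it cannot hold for every real x for which both sides are defined.
tan²(x) means (tan x)², squaring the output; tan(x²) squares the input. These are different functions.

Conclusion: No, this is NOT an identity.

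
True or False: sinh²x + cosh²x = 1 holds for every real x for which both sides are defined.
False.

Claim: sinh²x + cosh²x = 1.
Test a specific point where both sides are defined: x = 3/2.
LHS = sinh²x + cosh²x ≈ 10.0677
RHS = 1 ≈ 1.0000
Since 10.0677 ≠ 1.0000, the equation fails at this point, so it cannot hold for every real x for which both sides are defined.
The correct hyperbolic identity is cosh²x - sinh²x = 1 (a difference); the sum sinh²x + cosh²x equals cosh(2x).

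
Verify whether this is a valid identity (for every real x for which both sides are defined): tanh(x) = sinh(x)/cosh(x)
Claim: tanh(x) = sinh(x)/cosh(x).
Reasoning: tanh(x) is defined as sinh(x)/cosh(x) = (e^x - e^-x)/(e^x + e^-x); cosh(x) ≥ 1 is never zero, so this holds for every real x.
So the two sides agree for every real x for which both sides are defined.

Conclusion: Yes, this is an identity.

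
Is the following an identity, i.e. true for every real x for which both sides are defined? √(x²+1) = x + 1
No, this is NOT an identity.

Claim: √(x²+1) = x + 1.
Test a specific point where both sides are defined: x = 5.
LHS = √(x²+1) ≈ 5.0990
RHS = x + 1 ≈ 6.0000
Since 5.0990 ≠ 6.0000, the equation fails at this point, so it cannot hold for every real x for which both sides are defined.
(x+1)² = x² + 2x + 1 ≠ x² + 1 unless x = 0.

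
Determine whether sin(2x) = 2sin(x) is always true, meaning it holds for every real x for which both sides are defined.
No, this is NOT an identity.

Claim: sin(2x) = 2sin(x).
Test a specific point where both sides are defined: x = π/2.
LHS = sin(2x) ≈ 0.0000
RHS = 2sin(x) ≈ 2.0000
Since 0.0000 ≠ 2.0000, the equation fails at this point, so it cannot hold for every real x for which both sides are defined.
The correct double-angle formula is sin(2x) = 2sin(x)cos(x).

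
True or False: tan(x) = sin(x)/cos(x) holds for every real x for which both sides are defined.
Claim: tan(x) = sin(x)/cos(x).
Reasoning: For an angle x whose terminal point on the unit circle is (cos x, sin x), tan(x) is defined as the ratio (second coordinate)/(first coordinate) = sin(x)/cos(x), wherever cos(x) ≠ 0.
So the two sides agree for every real x for which both sides are defined.

Conclusion: True.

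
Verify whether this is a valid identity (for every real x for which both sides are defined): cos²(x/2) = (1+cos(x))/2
Yes, this is an identity.

Claim: cos²(x/2) = (1+cos(x))/2.
Reasoning: Use cos(2θ) = 2cos²θ - 1 with θ = x/2: cos(x) = 2cos²(x/2) - 1. Solving for cos²(x/2) gives (1 + cos(x))/2.
So the two sides agree for every real x for which both sides are defined.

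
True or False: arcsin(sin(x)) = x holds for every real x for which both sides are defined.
False.

Claim: arcsin(sin(x)) = x.
Test a specific point where both sides are defined: x = 3π/4.
LHS = arcsin(sin(x)) ≈ 0.7854
RHS = x ≈ 2.3562
Since 0.7854 ≠ 2.3562, the equation fails at this point, so it cannot hold for every real x for which both sides are defined.
arcsin only returns values in [-π/2, π/2], so arcsin(sin(x)) = x holds only for x in that interval, not for all real x.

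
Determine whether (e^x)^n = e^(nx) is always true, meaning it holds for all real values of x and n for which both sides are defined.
Yes, this is an identity.

Claim: (e^x)^n = e^(nx).
Reasoning: e^x is a positive real number, and for a positive base B and real exponent n, B^n = e^(n·ln B). With B = e^x, ln B = x, so (e^x)^n = e^(n·x).
So the two sides agree for all real values of x and n for which both sides are defined.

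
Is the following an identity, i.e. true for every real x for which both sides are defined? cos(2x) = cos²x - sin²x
Yes, this is an identity.

Claim: cos(2x) = cos²x - sin²x.
Reasoning: Put y = x in the addition formula cos(x+y) = cos(x)cos(y) - sin(x)sin(y): cos(2x) = cos²x - sin²x.
So the two sides agree for every real x for which both sides are defined.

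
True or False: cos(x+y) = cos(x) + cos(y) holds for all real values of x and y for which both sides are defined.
False.

Claim: cos(x+y) = cos(x) + cos(y).
Test a specific point where both sides are defined: x = 2π/3, y = π.
LHS = cos(x+y) ≈ 0.5000
RHS = cos(x) + cos(y) ≈ -1.5000
Since 0.5000 ≠ -1.5000, the equation fails at this point, so it cannot hold for all real values of x and y for which both sides are defined.
The correct expansion is cos(x+y) = cos(x)cos(y) - sin(x)sin(y); cosine is not additive.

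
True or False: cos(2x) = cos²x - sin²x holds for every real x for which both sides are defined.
True.

Claim: cos(2x) = cos²x - sin²x.
Reasoning: Put y = x in the addition formula cos(x+y) = cos(x)cos(y) - sin(x)sin(y): cos(2x) = cos²x - sin²x.
So the two sides agree for every real x for which both sides are defined.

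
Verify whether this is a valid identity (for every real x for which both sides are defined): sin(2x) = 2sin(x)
Claim: sin(2x) = 2sin(x).
Test a specific point where both sides are defined: x = 3π/4.
LHS = sin(2x) ≈ -1.0000
RHS = 2sin(x) ≈ 1.4142
Since -1.0000 ≠ 1.4142, the equation fails at this point, so it cannot hold for every real x for which both sides are defined.
The correct double-angle formula is sin(2x) = 2sin(x)cos(x).

Conclusion: No, this is NOT an identity.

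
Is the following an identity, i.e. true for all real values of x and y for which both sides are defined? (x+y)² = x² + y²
No, this is NOT an identity.

Claim: (x+y)² = x² + y².
Test a specific point where both sides are defined: x = -1, y = 4.
LHS = (x+y)² ≈ 9.0000
RHS = x² + y² ≈ 17.0000
Since 9.0000 ≠ 17.0000, the equation fails at this point, so it cannot hold for all real values of x and y for which both sides are defined.
The correct expansion is (x+y)² = x² + 2xy + y²; the cross term 2xy is missing.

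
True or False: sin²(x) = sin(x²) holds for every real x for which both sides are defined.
False.

Claim: sin²(x) = sin(x²).
Test a specific point where both sides are defined: x = π.
LHS = sin²(x) ≈ 0.0000
RHS = sin(x²) ≈ -0.4303
Since 0.0000 ≠ -0.4303, the equation fails at this point, so it cannot hold for every real x for which both sides are defined.
sin²(x) means (sin x)², squaring the output; sin(x²) squares the input. These are different functions.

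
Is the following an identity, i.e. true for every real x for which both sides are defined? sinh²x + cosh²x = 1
No, this is NOT an identity.

Claim: sinh²x + cosh²x = 1.
Test a specific point where both sides are defined: x = 3/2.
LHS = sinh²x + cosh²x ≈ 10.0677
RHS = 1 ≈ 1.0000
Since 10.0677 ≠ 1.0000, the equation fails at this point, so it cannot hold for every real x for which both sides are defined.
The correct hyperbolic identity is cosh²x - sinh²x = 1 (a difference); the sum sinh²x + cosh²x equals cosh(2x).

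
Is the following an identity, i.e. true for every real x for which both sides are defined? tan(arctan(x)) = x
Claim: tan(arctan(x)) = x.
Reasoning: For every real x, arctan(x) is by definition the angle in (-π/2, π/2) whose tangent equals x. Taking the tangent of that angle returns x.
So the two sides agree for every real x for which both sides are defined.

Conclusion: Yes, this is an identity.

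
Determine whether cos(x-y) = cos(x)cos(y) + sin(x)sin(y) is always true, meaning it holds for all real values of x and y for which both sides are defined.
Yes, this is an identity.

Claim: cos(x-y) = cos(x)cos(y) + sin(x)sin(y).
Reasoning: Replace y by -y in cos(x+y) = cos(x)cos(y) - sin(x)sin(y) and use cos(-y) = cos(y), sin(-y) = -sin(y): cos(x-y) = cos(x)cos(y) + sin(x)sin(y).
So the two sides agree for all real values of x and y for which both sides are defined.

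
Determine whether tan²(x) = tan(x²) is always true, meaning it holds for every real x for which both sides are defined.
Claim: tan²(x) = tan(x²).
Test a specific point where both sides are defined: x = π/3.
LHS = tan²(x) ≈ 3.0000
RHS = tan(x²) ≈ 1.9485
Since 3.0000 ≠ 1.9485, the equation fails at this point, so it cannot hold for every real x for which both sides are defined.
tan²(x) means (tan x)², squaring the output; tan(x²) squares the input. These are different functions.

Conclusion: No, this is NOT an identity.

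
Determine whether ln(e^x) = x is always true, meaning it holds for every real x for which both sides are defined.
Yes, this is an identity.

Claim: ln(e^x) = x.
Reasoning: ln is the inverse of the exponential: ln(e^x) asks for the exponent p with e^p = e^x, and since e^p is one-to-one that exponent is p = x.
So the two sides agree for every real x for which both sides are defined.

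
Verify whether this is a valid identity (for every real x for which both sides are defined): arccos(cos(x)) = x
Claim: arccos(cos(x)) = x.
Test a specific point where both sides are defined: x = -π/4.
LHS = arccos(cos(x)) ≈ 0.7854
RHS = x ≈ -0.7854
Since 0.7854 ≠ -0.7854, the equation fails at this point, so it cannot hold for every real x for which both sides are defined.
arccos only returns values in [0, π], so arccos(cos(x)) = x holds only for x in that interval, not for all real x.

Conclusion: No, this is NOT an identity.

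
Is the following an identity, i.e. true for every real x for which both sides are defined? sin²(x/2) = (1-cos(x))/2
Yes, this is an identity.

Claim: sin²(x/2) = (1-cos(x))/2.
Reasoning: Use cos(2θ) = 1 - 2sin²θ with θ = x/2: cos(x) = 1 - 2sin²(x/2). Solving for sin²(x/2) gives (1 - cos(x))/2.
So the two sides agree for every real x for which both sides are defined.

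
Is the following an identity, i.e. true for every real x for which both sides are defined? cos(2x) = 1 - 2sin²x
Claim: cos(2x) = 1 - 2sin²x.
Reasoning: cos(2x) = cos²x - sin²x. Replace cos²x by 1 - sin²x: (1 - sin²x) - sin²x = 1 - 2sin²x.
So the two sides agree for every real x for which both sides are defined.

Conclusion: Yes, this is an identity.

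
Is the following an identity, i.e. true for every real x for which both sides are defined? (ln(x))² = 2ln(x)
No, this is NOT an identity.

Claim: (ln(x))² = 2ln(x).
Test a specific point where both sides are defined: x = 3.
LHS = (ln(x))² ≈ 1.2069
RHS = 2ln(x) ≈ 2.1972
Since 1.2069 ≠ 2.1972, the equation fails at this point, so it cannot hold for every real x for which both sides are defined.
2ln(x) equals ln(x²), which is not the same as (ln x)².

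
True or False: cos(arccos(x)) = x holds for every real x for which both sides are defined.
True.

Claim: cos(arccos(x)) = x.
Reasoning: For -1 ≤ x ≤ 1 (where arccos is defined), arccos(x) is by definition an angle whose cosine equals x. Taking the cosine of that angle returns x. (Note the other order, arccos(cos x) = x, is NOT an identity.)
So the two sides agree for every real x for which both sides are defined.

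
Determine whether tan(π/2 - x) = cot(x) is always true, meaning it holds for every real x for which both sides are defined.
Yes, this is an identity.

Claim: tan(π/2 - x) = cot(x).
Reasoning: tan(π/2 - x) = sin(π/2 - x)/cos(π/2 - x) = cos(x)/sin(x) = cot(x), using the cofunction identities sin(π/2 - x) = cos(x) and cos(π/2 - x) = sin(x).
So the two sides agree for every real x for which both sides are defined.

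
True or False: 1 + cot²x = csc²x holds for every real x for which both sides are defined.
Claim: 1 + cot²x = csc²x.
Reasoning: Start from sin²x + cos²x = 1 and divide every term by sin²x (allowed wherever cot x and csc x are defined): 1 + cot²x = 1/sin²x = csc²x.
So the two sides agree for every real x for which both sides are defined.

Conclusion: True.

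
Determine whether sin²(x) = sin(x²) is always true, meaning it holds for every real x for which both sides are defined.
Claim: sin²(x) = sin(x²).
Test a specific point where both sides are defined: x = π/2.
LHS = sin²(x) ≈ 1.0000
RHS = sin(x²) ≈ 0.6243
Since 1.0000 ≠ 0.6243, the equation fails at this point, so it cannot hold for every real x for which both sides are defined.
sin²(x) means (sin x)², squaring the output; sin(x²) squares the input. These are different functions.

Conclusion: No, this is NOT an identity.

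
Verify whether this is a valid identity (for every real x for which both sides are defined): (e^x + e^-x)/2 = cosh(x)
Claim: (e^x + e^-x)/2 = cosh(x).
Reasoning: This is exactly the definition of the hyperbolic cosine: cosh(x) := (e^x + e^-x)/2.
So the two sides agree for every real x for which both sides are defined.

Conclusion: Yes, this is an identity.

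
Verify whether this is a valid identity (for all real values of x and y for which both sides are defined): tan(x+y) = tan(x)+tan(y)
No, this is NOT an identity.

Claim: tan(x+y) = tan(x)+tan(y).
Test a specific point where both sides are defined: x = π/3, y = π/3.
LHS = tan(x+y) ≈ -1.7321
RHS = tan(x)+tan(y) ≈ 3.4641
Since -1.7321 ≠ 3.4641, the equation fails at this point, so it cannot hold for all real values of x and y for which both sides are defined.
The correct formula is tan(x+y) = (tan(x) + tan(y))/(1 - tan(x)tan(y)).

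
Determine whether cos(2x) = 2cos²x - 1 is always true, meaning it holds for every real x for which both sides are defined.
Claim: cos(2x) = 2cos²x - 1.
Reasoning: cos(2x) = cos²x - sin²x. Replace sin²x by 1 - cos²x: cos²x - (1 - cos²x) = 2cos²x - 1.
So the two sides agree for every real x for which both sides are defined.

Conclusion: Yes, this is an identity.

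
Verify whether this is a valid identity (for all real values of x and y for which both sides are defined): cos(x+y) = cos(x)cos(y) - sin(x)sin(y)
Yes, this is an identity.

Claim: cos(x+y) = cos(x)cos(y) - sin(x)sin(y).
Reasoning: By Euler's formula e^(i(x+y)) = e^(ix)·e^(iy) = (cos x + i·sin x)(cos y + i·sin y). The real part of the left side is cos(x+y); the real part of the product is cos(x)cos(y) - sin(x)sin(y) (since i·i = -1).
So the two sides agree for all real values of x and y for which both sides are defined.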